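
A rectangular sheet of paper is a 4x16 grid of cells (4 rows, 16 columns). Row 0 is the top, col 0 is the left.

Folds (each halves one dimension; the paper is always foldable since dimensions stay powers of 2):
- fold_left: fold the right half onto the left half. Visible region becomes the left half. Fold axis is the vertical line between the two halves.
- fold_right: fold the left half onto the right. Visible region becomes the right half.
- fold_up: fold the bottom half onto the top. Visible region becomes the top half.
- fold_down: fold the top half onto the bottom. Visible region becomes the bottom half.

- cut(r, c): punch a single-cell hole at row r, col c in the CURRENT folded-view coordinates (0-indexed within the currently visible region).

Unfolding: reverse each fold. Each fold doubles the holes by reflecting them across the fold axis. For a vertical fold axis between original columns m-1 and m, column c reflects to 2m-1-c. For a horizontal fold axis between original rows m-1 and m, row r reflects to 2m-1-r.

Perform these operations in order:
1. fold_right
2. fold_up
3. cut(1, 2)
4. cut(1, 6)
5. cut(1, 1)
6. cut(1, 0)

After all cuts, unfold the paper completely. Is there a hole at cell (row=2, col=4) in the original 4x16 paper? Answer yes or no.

Answer: no

Derivation:
Op 1 fold_right: fold axis v@8; visible region now rows[0,4) x cols[8,16) = 4x8
Op 2 fold_up: fold axis h@2; visible region now rows[0,2) x cols[8,16) = 2x8
Op 3 cut(1, 2): punch at orig (1,10); cuts so far [(1, 10)]; region rows[0,2) x cols[8,16) = 2x8
Op 4 cut(1, 6): punch at orig (1,14); cuts so far [(1, 10), (1, 14)]; region rows[0,2) x cols[8,16) = 2x8
Op 5 cut(1, 1): punch at orig (1,9); cuts so far [(1, 9), (1, 10), (1, 14)]; region rows[0,2) x cols[8,16) = 2x8
Op 6 cut(1, 0): punch at orig (1,8); cuts so far [(1, 8), (1, 9), (1, 10), (1, 14)]; region rows[0,2) x cols[8,16) = 2x8
Unfold 1 (reflect across h@2): 8 holes -> [(1, 8), (1, 9), (1, 10), (1, 14), (2, 8), (2, 9), (2, 10), (2, 14)]
Unfold 2 (reflect across v@8): 16 holes -> [(1, 1), (1, 5), (1, 6), (1, 7), (1, 8), (1, 9), (1, 10), (1, 14), (2, 1), (2, 5), (2, 6), (2, 7), (2, 8), (2, 9), (2, 10), (2, 14)]
Holes: [(1, 1), (1, 5), (1, 6), (1, 7), (1, 8), (1, 9), (1, 10), (1, 14), (2, 1), (2, 5), (2, 6), (2, 7), (2, 8), (2, 9), (2, 10), (2, 14)]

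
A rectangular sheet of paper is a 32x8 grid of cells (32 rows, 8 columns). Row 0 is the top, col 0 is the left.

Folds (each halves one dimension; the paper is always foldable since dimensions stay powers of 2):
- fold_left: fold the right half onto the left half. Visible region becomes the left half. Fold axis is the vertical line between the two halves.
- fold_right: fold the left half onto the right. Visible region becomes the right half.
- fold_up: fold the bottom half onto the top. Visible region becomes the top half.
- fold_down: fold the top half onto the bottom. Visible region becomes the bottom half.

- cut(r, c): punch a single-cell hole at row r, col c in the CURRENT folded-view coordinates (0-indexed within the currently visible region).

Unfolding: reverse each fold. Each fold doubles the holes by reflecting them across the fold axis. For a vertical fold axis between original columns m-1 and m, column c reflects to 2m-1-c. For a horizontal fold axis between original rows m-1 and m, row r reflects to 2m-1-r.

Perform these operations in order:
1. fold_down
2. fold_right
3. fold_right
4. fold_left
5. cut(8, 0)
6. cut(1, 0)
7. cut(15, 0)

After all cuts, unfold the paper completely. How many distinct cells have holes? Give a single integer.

Op 1 fold_down: fold axis h@16; visible region now rows[16,32) x cols[0,8) = 16x8
Op 2 fold_right: fold axis v@4; visible region now rows[16,32) x cols[4,8) = 16x4
Op 3 fold_right: fold axis v@6; visible region now rows[16,32) x cols[6,8) = 16x2
Op 4 fold_left: fold axis v@7; visible region now rows[16,32) x cols[6,7) = 16x1
Op 5 cut(8, 0): punch at orig (24,6); cuts so far [(24, 6)]; region rows[16,32) x cols[6,7) = 16x1
Op 6 cut(1, 0): punch at orig (17,6); cuts so far [(17, 6), (24, 6)]; region rows[16,32) x cols[6,7) = 16x1
Op 7 cut(15, 0): punch at orig (31,6); cuts so far [(17, 6), (24, 6), (31, 6)]; region rows[16,32) x cols[6,7) = 16x1
Unfold 1 (reflect across v@7): 6 holes -> [(17, 6), (17, 7), (24, 6), (24, 7), (31, 6), (31, 7)]
Unfold 2 (reflect across v@6): 12 holes -> [(17, 4), (17, 5), (17, 6), (17, 7), (24, 4), (24, 5), (24, 6), (24, 7), (31, 4), (31, 5), (31, 6), (31, 7)]
Unfold 3 (reflect across v@4): 24 holes -> [(17, 0), (17, 1), (17, 2), (17, 3), (17, 4), (17, 5), (17, 6), (17, 7), (24, 0), (24, 1), (24, 2), (24, 3), (24, 4), (24, 5), (24, 6), (24, 7), (31, 0), (31, 1), (31, 2), (31, 3), (31, 4), (31, 5), (31, 6), (31, 7)]
Unfold 4 (reflect across h@16): 48 holes -> [(0, 0), (0, 1), (0, 2), (0, 3), (0, 4), (0, 5), (0, 6), (0, 7), (7, 0), (7, 1), (7, 2), (7, 3), (7, 4), (7, 5), (7, 6), (7, 7), (14, 0), (14, 1), (14, 2), (14, 3), (14, 4), (14, 5), (14, 6), (14, 7), (17, 0), (17, 1), (17, 2), (17, 3), (17, 4), (17, 5), (17, 6), (17, 7), (24, 0), (24, 1), (24, 2), (24, 3), (24, 4), (24, 5), (24, 6), (24, 7), (31, 0), (31, 1), (31, 2), (31, 3), (31, 4), (31, 5), (31, 6), (31, 7)]

Answer: 48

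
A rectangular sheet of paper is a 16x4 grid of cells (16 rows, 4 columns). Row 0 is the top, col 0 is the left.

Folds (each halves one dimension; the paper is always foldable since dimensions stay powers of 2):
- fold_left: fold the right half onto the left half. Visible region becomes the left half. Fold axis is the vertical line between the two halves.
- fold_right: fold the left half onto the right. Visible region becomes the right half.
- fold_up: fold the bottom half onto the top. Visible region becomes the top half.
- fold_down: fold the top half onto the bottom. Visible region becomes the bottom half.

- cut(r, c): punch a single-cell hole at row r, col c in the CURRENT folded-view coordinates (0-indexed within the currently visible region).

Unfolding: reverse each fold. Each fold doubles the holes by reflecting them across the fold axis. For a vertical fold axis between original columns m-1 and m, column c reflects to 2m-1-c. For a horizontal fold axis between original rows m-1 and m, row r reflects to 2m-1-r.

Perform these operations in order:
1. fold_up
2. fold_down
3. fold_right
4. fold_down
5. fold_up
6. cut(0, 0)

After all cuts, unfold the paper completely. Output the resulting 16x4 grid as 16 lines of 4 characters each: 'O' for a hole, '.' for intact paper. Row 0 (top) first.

Op 1 fold_up: fold axis h@8; visible region now rows[0,8) x cols[0,4) = 8x4
Op 2 fold_down: fold axis h@4; visible region now rows[4,8) x cols[0,4) = 4x4
Op 3 fold_right: fold axis v@2; visible region now rows[4,8) x cols[2,4) = 4x2
Op 4 fold_down: fold axis h@6; visible region now rows[6,8) x cols[2,4) = 2x2
Op 5 fold_up: fold axis h@7; visible region now rows[6,7) x cols[2,4) = 1x2
Op 6 cut(0, 0): punch at orig (6,2); cuts so far [(6, 2)]; region rows[6,7) x cols[2,4) = 1x2
Unfold 1 (reflect across h@7): 2 holes -> [(6, 2), (7, 2)]
Unfold 2 (reflect across h@6): 4 holes -> [(4, 2), (5, 2), (6, 2), (7, 2)]
Unfold 3 (reflect across v@2): 8 holes -> [(4, 1), (4, 2), (5, 1), (5, 2), (6, 1), (6, 2), (7, 1), (7, 2)]
Unfold 4 (reflect across h@4): 16 holes -> [(0, 1), (0, 2), (1, 1), (1, 2), (2, 1), (2, 2), (3, 1), (3, 2), (4, 1), (4, 2), (5, 1), (5, 2), (6, 1), (6, 2), (7, 1), (7, 2)]
Unfold 5 (reflect across h@8): 32 holes -> [(0, 1), (0, 2), (1, 1), (1, 2), (2, 1), (2, 2), (3, 1), (3, 2), (4, 1), (4, 2), (5, 1), (5, 2), (6, 1), (6, 2), (7, 1), (7, 2), (8, 1), (8, 2), (9, 1), (9, 2), (10, 1), (10, 2), (11, 1), (11, 2), (12, 1), (12, 2), (13, 1), (13, 2), (14, 1), (14, 2), (15, 1), (15, 2)]

Answer: .OO.
.OO.
.OO.
.OO.
.OO.
.OO.
.OO.
.OO.
.OO.
.OO.
.OO.
.OO.
.OO.
.OO.
.OO.
.OO.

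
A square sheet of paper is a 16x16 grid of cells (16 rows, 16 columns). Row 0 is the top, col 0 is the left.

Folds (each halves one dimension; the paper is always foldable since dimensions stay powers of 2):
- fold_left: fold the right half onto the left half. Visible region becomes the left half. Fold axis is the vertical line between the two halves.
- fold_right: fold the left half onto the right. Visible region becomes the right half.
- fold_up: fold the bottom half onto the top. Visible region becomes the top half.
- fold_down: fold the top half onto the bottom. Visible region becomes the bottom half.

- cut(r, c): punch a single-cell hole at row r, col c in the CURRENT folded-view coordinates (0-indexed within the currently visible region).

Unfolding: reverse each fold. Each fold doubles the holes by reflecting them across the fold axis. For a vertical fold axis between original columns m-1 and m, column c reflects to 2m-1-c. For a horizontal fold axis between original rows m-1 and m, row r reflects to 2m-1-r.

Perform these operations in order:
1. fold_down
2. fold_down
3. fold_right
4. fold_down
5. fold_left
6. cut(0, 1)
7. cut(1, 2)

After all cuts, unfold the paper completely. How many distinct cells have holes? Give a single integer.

Answer: 64

Derivation:
Op 1 fold_down: fold axis h@8; visible region now rows[8,16) x cols[0,16) = 8x16
Op 2 fold_down: fold axis h@12; visible region now rows[12,16) x cols[0,16) = 4x16
Op 3 fold_right: fold axis v@8; visible region now rows[12,16) x cols[8,16) = 4x8
Op 4 fold_down: fold axis h@14; visible region now rows[14,16) x cols[8,16) = 2x8
Op 5 fold_left: fold axis v@12; visible region now rows[14,16) x cols[8,12) = 2x4
Op 6 cut(0, 1): punch at orig (14,9); cuts so far [(14, 9)]; region rows[14,16) x cols[8,12) = 2x4
Op 7 cut(1, 2): punch at orig (15,10); cuts so far [(14, 9), (15, 10)]; region rows[14,16) x cols[8,12) = 2x4
Unfold 1 (reflect across v@12): 4 holes -> [(14, 9), (14, 14), (15, 10), (15, 13)]
Unfold 2 (reflect across h@14): 8 holes -> [(12, 10), (12, 13), (13, 9), (13, 14), (14, 9), (14, 14), (15, 10), (15, 13)]
Unfold 3 (reflect across v@8): 16 holes -> [(12, 2), (12, 5), (12, 10), (12, 13), (13, 1), (13, 6), (13, 9), (13, 14), (14, 1), (14, 6), (14, 9), (14, 14), (15, 2), (15, 5), (15, 10), (15, 13)]
Unfold 4 (reflect across h@12): 32 holes -> [(8, 2), (8, 5), (8, 10), (8, 13), (9, 1), (9, 6), (9, 9), (9, 14), (10, 1), (10, 6), (10, 9), (10, 14), (11, 2), (11, 5), (11, 10), (11, 13), (12, 2), (12, 5), (12, 10), (12, 13), (13, 1), (13, 6), (13, 9), (13, 14), (14, 1), (14, 6), (14, 9), (14, 14), (15, 2), (15, 5), (15, 10), (15, 13)]
Unfold 5 (reflect across h@8): 64 holes -> [(0, 2), (0, 5), (0, 10), (0, 13), (1, 1), (1, 6), (1, 9), (1, 14), (2, 1), (2, 6), (2, 9), (2, 14), (3, 2), (3, 5), (3, 10), (3, 13), (4, 2), (4, 5), (4, 10), (4, 13), (5, 1), (5, 6), (5, 9), (5, 14), (6, 1), (6, 6), (6, 9), (6, 14), (7, 2), (7, 5), (7, 10), (7, 13), (8, 2), (8, 5), (8, 10), (8, 13), (9, 1), (9, 6), (9, 9), (9, 14), (10, 1), (10, 6), (10, 9), (10, 14), (11, 2), (11, 5), (11, 10), (11, 13), (12, 2), (12, 5), (12, 10), (12, 13), (13, 1), (13, 6), (13, 9), (13, 14), (14, 1), (14, 6), (14, 9), (14, 14), (15, 2), (15, 5), (15, 10), (15, 13)]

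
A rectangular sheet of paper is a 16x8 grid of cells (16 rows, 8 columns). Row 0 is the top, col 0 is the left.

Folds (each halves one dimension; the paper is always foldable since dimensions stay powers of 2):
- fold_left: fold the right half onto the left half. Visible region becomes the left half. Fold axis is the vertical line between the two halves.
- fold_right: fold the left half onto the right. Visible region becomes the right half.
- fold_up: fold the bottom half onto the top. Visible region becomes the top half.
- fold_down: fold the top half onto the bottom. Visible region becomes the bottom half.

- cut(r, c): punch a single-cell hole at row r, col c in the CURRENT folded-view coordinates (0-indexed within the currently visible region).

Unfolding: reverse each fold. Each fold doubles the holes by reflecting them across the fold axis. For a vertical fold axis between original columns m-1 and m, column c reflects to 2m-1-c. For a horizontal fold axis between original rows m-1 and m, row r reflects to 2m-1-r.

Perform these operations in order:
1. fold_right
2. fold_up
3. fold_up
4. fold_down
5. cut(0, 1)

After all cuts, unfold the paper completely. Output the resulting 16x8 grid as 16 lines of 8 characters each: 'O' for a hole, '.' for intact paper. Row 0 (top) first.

Answer: ........
..O..O..
..O..O..
........
........
..O..O..
..O..O..
........
........
..O..O..
..O..O..
........
........
..O..O..
..O..O..
........

Derivation:
Op 1 fold_right: fold axis v@4; visible region now rows[0,16) x cols[4,8) = 16x4
Op 2 fold_up: fold axis h@8; visible region now rows[0,8) x cols[4,8) = 8x4
Op 3 fold_up: fold axis h@4; visible region now rows[0,4) x cols[4,8) = 4x4
Op 4 fold_down: fold axis h@2; visible region now rows[2,4) x cols[4,8) = 2x4
Op 5 cut(0, 1): punch at orig (2,5); cuts so far [(2, 5)]; region rows[2,4) x cols[4,8) = 2x4
Unfold 1 (reflect across h@2): 2 holes -> [(1, 5), (2, 5)]
Unfold 2 (reflect across h@4): 4 holes -> [(1, 5), (2, 5), (5, 5), (6, 5)]
Unfold 3 (reflect across h@8): 8 holes -> [(1, 5), (2, 5), (5, 5), (6, 5), (9, 5), (10, 5), (13, 5), (14, 5)]
Unfold 4 (reflect across v@4): 16 holes -> [(1, 2), (1, 5), (2, 2), (2, 5), (5, 2), (5, 5), (6, 2), (6, 5), (9, 2), (9, 5), (10, 2), (10, 5), (13, 2), (13, 5), (14, 2), (14, 5)]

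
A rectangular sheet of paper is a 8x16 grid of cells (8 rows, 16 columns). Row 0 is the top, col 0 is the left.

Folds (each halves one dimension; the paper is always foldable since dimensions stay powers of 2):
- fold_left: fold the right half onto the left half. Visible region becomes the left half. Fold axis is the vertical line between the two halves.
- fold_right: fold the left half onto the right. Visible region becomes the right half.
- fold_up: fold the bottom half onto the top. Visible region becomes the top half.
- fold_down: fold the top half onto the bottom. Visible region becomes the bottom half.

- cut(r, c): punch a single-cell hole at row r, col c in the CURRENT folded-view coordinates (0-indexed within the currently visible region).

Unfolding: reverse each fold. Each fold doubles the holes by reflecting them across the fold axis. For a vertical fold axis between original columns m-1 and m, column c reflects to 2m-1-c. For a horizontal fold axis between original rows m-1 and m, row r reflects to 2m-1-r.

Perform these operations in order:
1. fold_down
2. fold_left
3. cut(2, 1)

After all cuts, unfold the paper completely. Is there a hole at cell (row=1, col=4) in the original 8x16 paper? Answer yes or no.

Answer: no

Derivation:
Op 1 fold_down: fold axis h@4; visible region now rows[4,8) x cols[0,16) = 4x16
Op 2 fold_left: fold axis v@8; visible region now rows[4,8) x cols[0,8) = 4x8
Op 3 cut(2, 1): punch at orig (6,1); cuts so far [(6, 1)]; region rows[4,8) x cols[0,8) = 4x8
Unfold 1 (reflect across v@8): 2 holes -> [(6, 1), (6, 14)]
Unfold 2 (reflect across h@4): 4 holes -> [(1, 1), (1, 14), (6, 1), (6, 14)]
Holes: [(1, 1), (1, 14), (6, 1), (6, 14)]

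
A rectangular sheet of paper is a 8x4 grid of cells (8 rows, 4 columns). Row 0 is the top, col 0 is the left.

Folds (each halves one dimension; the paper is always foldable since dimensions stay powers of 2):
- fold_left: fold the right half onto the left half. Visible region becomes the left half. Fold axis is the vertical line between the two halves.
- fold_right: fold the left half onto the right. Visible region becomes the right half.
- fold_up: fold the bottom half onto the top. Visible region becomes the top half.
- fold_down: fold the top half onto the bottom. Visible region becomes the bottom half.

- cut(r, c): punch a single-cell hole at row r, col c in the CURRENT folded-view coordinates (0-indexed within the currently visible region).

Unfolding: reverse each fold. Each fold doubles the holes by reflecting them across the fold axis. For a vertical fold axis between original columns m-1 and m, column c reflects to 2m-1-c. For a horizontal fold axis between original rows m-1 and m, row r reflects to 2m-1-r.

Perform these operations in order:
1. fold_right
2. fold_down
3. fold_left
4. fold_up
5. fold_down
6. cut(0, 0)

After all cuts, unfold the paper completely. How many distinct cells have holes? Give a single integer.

Answer: 32

Derivation:
Op 1 fold_right: fold axis v@2; visible region now rows[0,8) x cols[2,4) = 8x2
Op 2 fold_down: fold axis h@4; visible region now rows[4,8) x cols[2,4) = 4x2
Op 3 fold_left: fold axis v@3; visible region now rows[4,8) x cols[2,3) = 4x1
Op 4 fold_up: fold axis h@6; visible region now rows[4,6) x cols[2,3) = 2x1
Op 5 fold_down: fold axis h@5; visible region now rows[5,6) x cols[2,3) = 1x1
Op 6 cut(0, 0): punch at orig (5,2); cuts so far [(5, 2)]; region rows[5,6) x cols[2,3) = 1x1
Unfold 1 (reflect across h@5): 2 holes -> [(4, 2), (5, 2)]
Unfold 2 (reflect across h@6): 4 holes -> [(4, 2), (5, 2), (6, 2), (7, 2)]
Unfold 3 (reflect across v@3): 8 holes -> [(4, 2), (4, 3), (5, 2), (5, 3), (6, 2), (6, 3), (7, 2), (7, 3)]
Unfold 4 (reflect across h@4): 16 holes -> [(0, 2), (0, 3), (1, 2), (1, 3), (2, 2), (2, 3), (3, 2), (3, 3), (4, 2), (4, 3), (5, 2), (5, 3), (6, 2), (6, 3), (7, 2), (7, 3)]
Unfold 5 (reflect across v@2): 32 holes -> [(0, 0), (0, 1), (0, 2), (0, 3), (1, 0), (1, 1), (1, 2), (1, 3), (2, 0), (2, 1), (2, 2), (2, 3), (3, 0), (3, 1), (3, 2), (3, 3), (4, 0), (4, 1), (4, 2), (4, 3), (5, 0), (5, 1), (5, 2), (5, 3), (6, 0), (6, 1), (6, 2), (6, 3), (7, 0), (7, 1), (7, 2), (7, 3)]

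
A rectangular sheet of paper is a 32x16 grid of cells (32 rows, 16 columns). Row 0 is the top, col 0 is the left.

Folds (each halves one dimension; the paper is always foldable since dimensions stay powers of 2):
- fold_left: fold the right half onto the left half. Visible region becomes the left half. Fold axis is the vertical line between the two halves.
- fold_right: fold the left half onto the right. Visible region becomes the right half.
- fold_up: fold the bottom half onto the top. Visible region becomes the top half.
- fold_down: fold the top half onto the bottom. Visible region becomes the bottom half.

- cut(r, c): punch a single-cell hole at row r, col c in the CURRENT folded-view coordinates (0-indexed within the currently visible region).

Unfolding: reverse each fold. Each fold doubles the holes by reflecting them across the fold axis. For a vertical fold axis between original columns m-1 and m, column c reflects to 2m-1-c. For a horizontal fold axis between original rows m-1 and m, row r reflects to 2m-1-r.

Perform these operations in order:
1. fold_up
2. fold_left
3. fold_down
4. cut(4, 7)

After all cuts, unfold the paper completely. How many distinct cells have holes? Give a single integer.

Op 1 fold_up: fold axis h@16; visible region now rows[0,16) x cols[0,16) = 16x16
Op 2 fold_left: fold axis v@8; visible region now rows[0,16) x cols[0,8) = 16x8
Op 3 fold_down: fold axis h@8; visible region now rows[8,16) x cols[0,8) = 8x8
Op 4 cut(4, 7): punch at orig (12,7); cuts so far [(12, 7)]; region rows[8,16) x cols[0,8) = 8x8
Unfold 1 (reflect across h@8): 2 holes -> [(3, 7), (12, 7)]
Unfold 2 (reflect across v@8): 4 holes -> [(3, 7), (3, 8), (12, 7), (12, 8)]
Unfold 3 (reflect across h@16): 8 holes -> [(3, 7), (3, 8), (12, 7), (12, 8), (19, 7), (19, 8), (28, 7), (28, 8)]

Answer: 8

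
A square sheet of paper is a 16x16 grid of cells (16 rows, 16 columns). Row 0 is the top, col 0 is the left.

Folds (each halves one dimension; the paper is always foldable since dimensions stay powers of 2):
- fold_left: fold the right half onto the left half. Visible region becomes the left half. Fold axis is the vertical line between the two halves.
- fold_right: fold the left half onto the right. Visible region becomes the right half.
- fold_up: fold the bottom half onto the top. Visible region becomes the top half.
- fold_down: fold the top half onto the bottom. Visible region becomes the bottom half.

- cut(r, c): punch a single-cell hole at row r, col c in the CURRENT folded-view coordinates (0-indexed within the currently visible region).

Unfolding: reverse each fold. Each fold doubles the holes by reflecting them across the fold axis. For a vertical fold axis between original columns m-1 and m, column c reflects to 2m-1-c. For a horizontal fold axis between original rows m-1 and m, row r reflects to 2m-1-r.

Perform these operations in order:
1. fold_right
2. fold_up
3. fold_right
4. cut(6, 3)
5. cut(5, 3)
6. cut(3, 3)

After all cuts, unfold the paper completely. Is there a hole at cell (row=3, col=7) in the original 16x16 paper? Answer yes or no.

Answer: yes

Derivation:
Op 1 fold_right: fold axis v@8; visible region now rows[0,16) x cols[8,16) = 16x8
Op 2 fold_up: fold axis h@8; visible region now rows[0,8) x cols[8,16) = 8x8
Op 3 fold_right: fold axis v@12; visible region now rows[0,8) x cols[12,16) = 8x4
Op 4 cut(6, 3): punch at orig (6,15); cuts so far [(6, 15)]; region rows[0,8) x cols[12,16) = 8x4
Op 5 cut(5, 3): punch at orig (5,15); cuts so far [(5, 15), (6, 15)]; region rows[0,8) x cols[12,16) = 8x4
Op 6 cut(3, 3): punch at orig (3,15); cuts so far [(3, 15), (5, 15), (6, 15)]; region rows[0,8) x cols[12,16) = 8x4
Unfold 1 (reflect across v@12): 6 holes -> [(3, 8), (3, 15), (5, 8), (5, 15), (6, 8), (6, 15)]
Unfold 2 (reflect across h@8): 12 holes -> [(3, 8), (3, 15), (5, 8), (5, 15), (6, 8), (6, 15), (9, 8), (9, 15), (10, 8), (10, 15), (12, 8), (12, 15)]
Unfold 3 (reflect across v@8): 24 holes -> [(3, 0), (3, 7), (3, 8), (3, 15), (5, 0), (5, 7), (5, 8), (5, 15), (6, 0), (6, 7), (6, 8), (6, 15), (9, 0), (9, 7), (9, 8), (9, 15), (10, 0), (10, 7), (10, 8), (10, 15), (12, 0), (12, 7), (12, 8), (12, 15)]
Holes: [(3, 0), (3, 7), (3, 8), (3, 15), (5, 0), (5, 7), (5, 8), (5, 15), (6, 0), (6, 7), (6, 8), (6, 15), (9, 0), (9, 7), (9, 8), (9, 15), (10, 0), (10, 7), (10, 8), (10, 15), (12, 0), (12, 7), (12, 8), (12, 15)]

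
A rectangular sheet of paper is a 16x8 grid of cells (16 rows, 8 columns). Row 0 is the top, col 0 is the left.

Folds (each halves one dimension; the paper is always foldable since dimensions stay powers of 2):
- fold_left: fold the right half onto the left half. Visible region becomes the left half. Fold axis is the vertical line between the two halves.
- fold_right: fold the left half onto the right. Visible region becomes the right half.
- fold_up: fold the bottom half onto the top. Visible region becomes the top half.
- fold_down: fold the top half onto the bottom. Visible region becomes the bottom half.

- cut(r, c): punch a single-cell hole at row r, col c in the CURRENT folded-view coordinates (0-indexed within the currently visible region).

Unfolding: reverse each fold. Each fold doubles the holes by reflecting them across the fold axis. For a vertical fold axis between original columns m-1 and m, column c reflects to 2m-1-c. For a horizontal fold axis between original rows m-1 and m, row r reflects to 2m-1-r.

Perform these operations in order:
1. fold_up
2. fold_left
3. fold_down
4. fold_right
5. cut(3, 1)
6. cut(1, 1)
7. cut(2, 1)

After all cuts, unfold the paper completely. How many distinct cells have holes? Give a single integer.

Answer: 48

Derivation:
Op 1 fold_up: fold axis h@8; visible region now rows[0,8) x cols[0,8) = 8x8
Op 2 fold_left: fold axis v@4; visible region now rows[0,8) x cols[0,4) = 8x4
Op 3 fold_down: fold axis h@4; visible region now rows[4,8) x cols[0,4) = 4x4
Op 4 fold_right: fold axis v@2; visible region now rows[4,8) x cols[2,4) = 4x2
Op 5 cut(3, 1): punch at orig (7,3); cuts so far [(7, 3)]; region rows[4,8) x cols[2,4) = 4x2
Op 6 cut(1, 1): punch at orig (5,3); cuts so far [(5, 3), (7, 3)]; region rows[4,8) x cols[2,4) = 4x2
Op 7 cut(2, 1): punch at orig (6,3); cuts so far [(5, 3), (6, 3), (7, 3)]; region rows[4,8) x cols[2,4) = 4x2
Unfold 1 (reflect across v@2): 6 holes -> [(5, 0), (5, 3), (6, 0), (6, 3), (7, 0), (7, 3)]
Unfold 2 (reflect across h@4): 12 holes -> [(0, 0), (0, 3), (1, 0), (1, 3), (2, 0), (2, 3), (5, 0), (5, 3), (6, 0), (6, 3), (7, 0), (7, 3)]
Unfold 3 (reflect across v@4): 24 holes -> [(0, 0), (0, 3), (0, 4), (0, 7), (1, 0), (1, 3), (1, 4), (1, 7), (2, 0), (2, 3), (2, 4), (2, 7), (5, 0), (5, 3), (5, 4), (5, 7), (6, 0), (6, 3), (6, 4), (6, 7), (7, 0), (7, 3), (7, 4), (7, 7)]
Unfold 4 (reflect across h@8): 48 holes -> [(0, 0), (0, 3), (0, 4), (0, 7), (1, 0), (1, 3), (1, 4), (1, 7), (2, 0), (2, 3), (2, 4), (2, 7), (5, 0), (5, 3), (5, 4), (5, 7), (6, 0), (6, 3), (6, 4), (6, 7), (7, 0), (7, 3), (7, 4), (7, 7), (8, 0), (8, 3), (8, 4), (8, 7), (9, 0), (9, 3), (9, 4), (9, 7), (10, 0), (10, 3), (10, 4), (10, 7), (13, 0), (13, 3), (13, 4), (13, 7), (14, 0), (14, 3), (14, 4), (14, 7), (15, 0), (15, 3), (15, 4), (15, 7)]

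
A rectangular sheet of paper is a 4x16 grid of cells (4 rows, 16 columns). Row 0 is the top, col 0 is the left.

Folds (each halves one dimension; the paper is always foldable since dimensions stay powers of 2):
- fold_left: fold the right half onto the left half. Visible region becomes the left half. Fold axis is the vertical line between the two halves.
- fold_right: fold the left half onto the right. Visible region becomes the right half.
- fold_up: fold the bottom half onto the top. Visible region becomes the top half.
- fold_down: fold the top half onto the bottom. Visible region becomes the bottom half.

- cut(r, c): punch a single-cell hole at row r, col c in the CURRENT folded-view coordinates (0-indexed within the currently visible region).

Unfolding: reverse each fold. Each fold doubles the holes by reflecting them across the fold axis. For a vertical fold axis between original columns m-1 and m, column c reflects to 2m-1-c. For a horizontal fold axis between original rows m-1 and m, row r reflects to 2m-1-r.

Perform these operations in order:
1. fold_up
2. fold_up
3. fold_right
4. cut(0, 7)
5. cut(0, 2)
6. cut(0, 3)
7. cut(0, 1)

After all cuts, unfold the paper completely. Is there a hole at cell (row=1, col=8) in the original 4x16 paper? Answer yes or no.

Op 1 fold_up: fold axis h@2; visible region now rows[0,2) x cols[0,16) = 2x16
Op 2 fold_up: fold axis h@1; visible region now rows[0,1) x cols[0,16) = 1x16
Op 3 fold_right: fold axis v@8; visible region now rows[0,1) x cols[8,16) = 1x8
Op 4 cut(0, 7): punch at orig (0,15); cuts so far [(0, 15)]; region rows[0,1) x cols[8,16) = 1x8
Op 5 cut(0, 2): punch at orig (0,10); cuts so far [(0, 10), (0, 15)]; region rows[0,1) x cols[8,16) = 1x8
Op 6 cut(0, 3): punch at orig (0,11); cuts so far [(0, 10), (0, 11), (0, 15)]; region rows[0,1) x cols[8,16) = 1x8
Op 7 cut(0, 1): punch at orig (0,9); cuts so far [(0, 9), (0, 10), (0, 11), (0, 15)]; region rows[0,1) x cols[8,16) = 1x8
Unfold 1 (reflect across v@8): 8 holes -> [(0, 0), (0, 4), (0, 5), (0, 6), (0, 9), (0, 10), (0, 11), (0, 15)]
Unfold 2 (reflect across h@1): 16 holes -> [(0, 0), (0, 4), (0, 5), (0, 6), (0, 9), (0, 10), (0, 11), (0, 15), (1, 0), (1, 4), (1, 5), (1, 6), (1, 9), (1, 10), (1, 11), (1, 15)]
Unfold 3 (reflect across h@2): 32 holes -> [(0, 0), (0, 4), (0, 5), (0, 6), (0, 9), (0, 10), (0, 11), (0, 15), (1, 0), (1, 4), (1, 5), (1, 6), (1, 9), (1, 10), (1, 11), (1, 15), (2, 0), (2, 4), (2, 5), (2, 6), (2, 9), (2, 10), (2, 11), (2, 15), (3, 0), (3, 4), (3, 5), (3, 6), (3, 9), (3, 10), (3, 11), (3, 15)]
Holes: [(0, 0), (0, 4), (0, 5), (0, 6), (0, 9), (0, 10), (0, 11), (0, 15), (1, 0), (1, 4), (1, 5), (1, 6), (1, 9), (1, 10), (1, 11), (1, 15), (2, 0), (2, 4), (2, 5), (2, 6), (2, 9), (2, 10), (2, 11), (2, 15), (3, 0), (3, 4), (3, 5), (3, 6), (3, 9), (3, 10), (3, 11), (3, 15)]

Answer: no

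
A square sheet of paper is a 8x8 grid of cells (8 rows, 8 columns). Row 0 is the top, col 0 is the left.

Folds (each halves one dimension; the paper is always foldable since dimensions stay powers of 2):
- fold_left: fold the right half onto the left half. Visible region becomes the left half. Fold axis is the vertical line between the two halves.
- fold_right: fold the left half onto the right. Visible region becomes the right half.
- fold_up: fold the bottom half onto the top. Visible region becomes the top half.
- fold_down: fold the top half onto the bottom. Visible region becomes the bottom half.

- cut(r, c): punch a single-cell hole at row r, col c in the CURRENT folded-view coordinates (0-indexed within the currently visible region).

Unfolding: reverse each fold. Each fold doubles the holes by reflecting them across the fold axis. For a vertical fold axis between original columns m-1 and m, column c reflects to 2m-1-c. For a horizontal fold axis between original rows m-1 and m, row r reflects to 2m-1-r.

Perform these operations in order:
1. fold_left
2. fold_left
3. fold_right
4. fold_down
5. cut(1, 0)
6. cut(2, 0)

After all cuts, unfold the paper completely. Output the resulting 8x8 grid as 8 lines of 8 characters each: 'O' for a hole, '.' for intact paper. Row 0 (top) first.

Op 1 fold_left: fold axis v@4; visible region now rows[0,8) x cols[0,4) = 8x4
Op 2 fold_left: fold axis v@2; visible region now rows[0,8) x cols[0,2) = 8x2
Op 3 fold_right: fold axis v@1; visible region now rows[0,8) x cols[1,2) = 8x1
Op 4 fold_down: fold axis h@4; visible region now rows[4,8) x cols[1,2) = 4x1
Op 5 cut(1, 0): punch at orig (5,1); cuts so far [(5, 1)]; region rows[4,8) x cols[1,2) = 4x1
Op 6 cut(2, 0): punch at orig (6,1); cuts so far [(5, 1), (6, 1)]; region rows[4,8) x cols[1,2) = 4x1
Unfold 1 (reflect across h@4): 4 holes -> [(1, 1), (2, 1), (5, 1), (6, 1)]
Unfold 2 (reflect across v@1): 8 holes -> [(1, 0), (1, 1), (2, 0), (2, 1), (5, 0), (5, 1), (6, 0), (6, 1)]
Unfold 3 (reflect across v@2): 16 holes -> [(1, 0), (1, 1), (1, 2), (1, 3), (2, 0), (2, 1), (2, 2), (2, 3), (5, 0), (5, 1), (5, 2), (5, 3), (6, 0), (6, 1), (6, 2), (6, 3)]
Unfold 4 (reflect across v@4): 32 holes -> [(1, 0), (1, 1), (1, 2), (1, 3), (1, 4), (1, 5), (1, 6), (1, 7), (2, 0), (2, 1), (2, 2), (2, 3), (2, 4), (2, 5), (2, 6), (2, 7), (5, 0), (5, 1), (5, 2), (5, 3), (5, 4), (5, 5), (5, 6), (5, 7), (6, 0), (6, 1), (6, 2), (6, 3), (6, 4), (6, 5), (6, 6), (6, 7)]

Answer: ........
OOOOOOOO
OOOOOOOO
........
........
OOOOOOOO
OOOOOOOO
........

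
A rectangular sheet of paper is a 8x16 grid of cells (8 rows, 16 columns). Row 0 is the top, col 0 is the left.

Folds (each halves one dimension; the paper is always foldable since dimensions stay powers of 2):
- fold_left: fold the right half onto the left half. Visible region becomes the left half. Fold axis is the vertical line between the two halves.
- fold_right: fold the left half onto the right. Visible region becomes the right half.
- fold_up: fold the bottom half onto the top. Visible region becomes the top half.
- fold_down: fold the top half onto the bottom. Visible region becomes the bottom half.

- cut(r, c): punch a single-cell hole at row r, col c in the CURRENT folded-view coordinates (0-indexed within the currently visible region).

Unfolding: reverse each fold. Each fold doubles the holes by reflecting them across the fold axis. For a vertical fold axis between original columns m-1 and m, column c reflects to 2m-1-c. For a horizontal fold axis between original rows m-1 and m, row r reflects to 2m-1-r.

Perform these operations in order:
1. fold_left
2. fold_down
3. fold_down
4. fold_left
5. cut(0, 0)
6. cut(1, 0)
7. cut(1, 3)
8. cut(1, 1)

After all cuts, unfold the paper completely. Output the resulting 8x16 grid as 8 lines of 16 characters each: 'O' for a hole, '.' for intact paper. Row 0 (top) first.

Answer: OO.OO.OOOO.OO.OO
O......OO......O
O......OO......O
OO.OO.OOOO.OO.OO
OO.OO.OOOO.OO.OO
O......OO......O
O......OO......O
OO.OO.OOOO.OO.OO

Derivation:
Op 1 fold_left: fold axis v@8; visible region now rows[0,8) x cols[0,8) = 8x8
Op 2 fold_down: fold axis h@4; visible region now rows[4,8) x cols[0,8) = 4x8
Op 3 fold_down: fold axis h@6; visible region now rows[6,8) x cols[0,8) = 2x8
Op 4 fold_left: fold axis v@4; visible region now rows[6,8) x cols[0,4) = 2x4
Op 5 cut(0, 0): punch at orig (6,0); cuts so far [(6, 0)]; region rows[6,8) x cols[0,4) = 2x4
Op 6 cut(1, 0): punch at orig (7,0); cuts so far [(6, 0), (7, 0)]; region rows[6,8) x cols[0,4) = 2x4
Op 7 cut(1, 3): punch at orig (7,3); cuts so far [(6, 0), (7, 0), (7, 3)]; region rows[6,8) x cols[0,4) = 2x4
Op 8 cut(1, 1): punch at orig (7,1); cuts so far [(6, 0), (7, 0), (7, 1), (7, 3)]; region rows[6,8) x cols[0,4) = 2x4
Unfold 1 (reflect across v@4): 8 holes -> [(6, 0), (6, 7), (7, 0), (7, 1), (7, 3), (7, 4), (7, 6), (7, 7)]
Unfold 2 (reflect across h@6): 16 holes -> [(4, 0), (4, 1), (4, 3), (4, 4), (4, 6), (4, 7), (5, 0), (5, 7), (6, 0), (6, 7), (7, 0), (7, 1), (7, 3), (7, 4), (7, 6), (7, 7)]
Unfold 3 (reflect across h@4): 32 holes -> [(0, 0), (0, 1), (0, 3), (0, 4), (0, 6), (0, 7), (1, 0), (1, 7), (2, 0), (2, 7), (3, 0), (3, 1), (3, 3), (3, 4), (3, 6), (3, 7), (4, 0), (4, 1), (4, 3), (4, 4), (4, 6), (4, 7), (5, 0), (5, 7), (6, 0), (6, 7), (7, 0), (7, 1), (7, 3), (7, 4), (7, 6), (7, 7)]
Unfold 4 (reflect across v@8): 64 holes -> [(0, 0), (0, 1), (0, 3), (0, 4), (0, 6), (0, 7), (0, 8), (0, 9), (0, 11), (0, 12), (0, 14), (0, 15), (1, 0), (1, 7), (1, 8), (1, 15), (2, 0), (2, 7), (2, 8), (2, 15), (3, 0), (3, 1), (3, 3), (3, 4), (3, 6), (3, 7), (3, 8), (3, 9), (3, 11), (3, 12), (3, 14), (3, 15), (4, 0), (4, 1), (4, 3), (4, 4), (4, 6), (4, 7), (4, 8), (4, 9), (4, 11), (4, 12), (4, 14), (4, 15), (5, 0), (5, 7), (5, 8), (5, 15), (6, 0), (6, 7), (6, 8), (6, 15), (7, 0), (7, 1), (7, 3), (7, 4), (7, 6), (7, 7), (7, 8), (7, 9), (7, 11), (7, 12), (7, 14), (7, 15)]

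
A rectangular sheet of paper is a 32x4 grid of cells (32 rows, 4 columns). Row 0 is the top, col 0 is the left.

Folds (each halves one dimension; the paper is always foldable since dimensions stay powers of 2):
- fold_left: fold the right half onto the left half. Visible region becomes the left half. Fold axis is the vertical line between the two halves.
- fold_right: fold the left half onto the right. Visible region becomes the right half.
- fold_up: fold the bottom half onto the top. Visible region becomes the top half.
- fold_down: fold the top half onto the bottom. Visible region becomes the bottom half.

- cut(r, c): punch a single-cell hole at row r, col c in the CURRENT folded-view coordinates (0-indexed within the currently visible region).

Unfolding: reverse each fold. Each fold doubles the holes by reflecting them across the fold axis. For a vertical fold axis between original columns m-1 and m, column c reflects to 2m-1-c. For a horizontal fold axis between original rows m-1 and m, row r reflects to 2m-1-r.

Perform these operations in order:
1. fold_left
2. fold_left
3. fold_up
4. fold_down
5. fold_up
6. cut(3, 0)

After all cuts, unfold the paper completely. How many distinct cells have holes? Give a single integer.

Answer: 32

Derivation:
Op 1 fold_left: fold axis v@2; visible region now rows[0,32) x cols[0,2) = 32x2
Op 2 fold_left: fold axis v@1; visible region now rows[0,32) x cols[0,1) = 32x1
Op 3 fold_up: fold axis h@16; visible region now rows[0,16) x cols[0,1) = 16x1
Op 4 fold_down: fold axis h@8; visible region now rows[8,16) x cols[0,1) = 8x1
Op 5 fold_up: fold axis h@12; visible region now rows[8,12) x cols[0,1) = 4x1
Op 6 cut(3, 0): punch at orig (11,0); cuts so far [(11, 0)]; region rows[8,12) x cols[0,1) = 4x1
Unfold 1 (reflect across h@12): 2 holes -> [(11, 0), (12, 0)]
Unfold 2 (reflect across h@8): 4 holes -> [(3, 0), (4, 0), (11, 0), (12, 0)]
Unfold 3 (reflect across h@16): 8 holes -> [(3, 0), (4, 0), (11, 0), (12, 0), (19, 0), (20, 0), (27, 0), (28, 0)]
Unfold 4 (reflect across v@1): 16 holes -> [(3, 0), (3, 1), (4, 0), (4, 1), (11, 0), (11, 1), (12, 0), (12, 1), (19, 0), (19, 1), (20, 0), (20, 1), (27, 0), (27, 1), (28, 0), (28, 1)]
Unfold 5 (reflect across v@2): 32 holes -> [(3, 0), (3, 1), (3, 2), (3, 3), (4, 0), (4, 1), (4, 2), (4, 3), (11, 0), (11, 1), (11, 2), (11, 3), (12, 0), (12, 1), (12, 2), (12, 3), (19, 0), (19, 1), (19, 2), (19, 3), (20, 0), (20, 1), (20, 2), (20, 3), (27, 0), (27, 1), (27, 2), (27, 3), (28, 0), (28, 1), (28, 2), (28, 3)]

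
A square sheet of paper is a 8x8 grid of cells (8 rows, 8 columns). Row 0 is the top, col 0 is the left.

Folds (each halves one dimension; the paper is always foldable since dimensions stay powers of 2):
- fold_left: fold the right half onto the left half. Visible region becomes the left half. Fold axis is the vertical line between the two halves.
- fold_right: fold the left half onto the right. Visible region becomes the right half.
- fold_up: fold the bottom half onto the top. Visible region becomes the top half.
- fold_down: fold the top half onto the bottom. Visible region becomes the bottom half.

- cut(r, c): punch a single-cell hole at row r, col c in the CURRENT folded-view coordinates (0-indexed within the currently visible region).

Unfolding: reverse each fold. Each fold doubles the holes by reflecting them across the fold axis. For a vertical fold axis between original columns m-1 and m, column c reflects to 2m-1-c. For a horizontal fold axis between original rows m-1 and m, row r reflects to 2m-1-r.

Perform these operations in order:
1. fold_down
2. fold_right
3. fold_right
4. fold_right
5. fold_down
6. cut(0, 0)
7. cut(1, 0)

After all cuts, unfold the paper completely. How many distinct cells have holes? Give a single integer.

Answer: 64

Derivation:
Op 1 fold_down: fold axis h@4; visible region now rows[4,8) x cols[0,8) = 4x8
Op 2 fold_right: fold axis v@4; visible region now rows[4,8) x cols[4,8) = 4x4
Op 3 fold_right: fold axis v@6; visible region now rows[4,8) x cols[6,8) = 4x2
Op 4 fold_right: fold axis v@7; visible region now rows[4,8) x cols[7,8) = 4x1
Op 5 fold_down: fold axis h@6; visible region now rows[6,8) x cols[7,8) = 2x1
Op 6 cut(0, 0): punch at orig (6,7); cuts so far [(6, 7)]; region rows[6,8) x cols[7,8) = 2x1
Op 7 cut(1, 0): punch at orig (7,7); cuts so far [(6, 7), (7, 7)]; region rows[6,8) x cols[7,8) = 2x1
Unfold 1 (reflect across h@6): 4 holes -> [(4, 7), (5, 7), (6, 7), (7, 7)]
Unfold 2 (reflect across v@7): 8 holes -> [(4, 6), (4, 7), (5, 6), (5, 7), (6, 6), (6, 7), (7, 6), (7, 7)]
Unfold 3 (reflect across v@6): 16 holes -> [(4, 4), (4, 5), (4, 6), (4, 7), (5, 4), (5, 5), (5, 6), (5, 7), (6, 4), (6, 5), (6, 6), (6, 7), (7, 4), (7, 5), (7, 6), (7, 7)]
Unfold 4 (reflect across v@4): 32 holes -> [(4, 0), (4, 1), (4, 2), (4, 3), (4, 4), (4, 5), (4, 6), (4, 7), (5, 0), (5, 1), (5, 2), (5, 3), (5, 4), (5, 5), (5, 6), (5, 7), (6, 0), (6, 1), (6, 2), (6, 3), (6, 4), (6, 5), (6, 6), (6, 7), (7, 0), (7, 1), (7, 2), (7, 3), (7, 4), (7, 5), (7, 6), (7, 7)]
Unfold 5 (reflect across h@4): 64 holes -> [(0, 0), (0, 1), (0, 2), (0, 3), (0, 4), (0, 5), (0, 6), (0, 7), (1, 0), (1, 1), (1, 2), (1, 3), (1, 4), (1, 5), (1, 6), (1, 7), (2, 0), (2, 1), (2, 2), (2, 3), (2, 4), (2, 5), (2, 6), (2, 7), (3, 0), (3, 1), (3, 2), (3, 3), (3, 4), (3, 5), (3, 6), (3, 7), (4, 0), (4, 1), (4, 2), (4, 3), (4, 4), (4, 5), (4, 6), (4, 7), (5, 0), (5, 1), (5, 2), (5, 3), (5, 4), (5, 5), (5, 6), (5, 7), (6, 0), (6, 1), (6, 2), (6, 3), (6, 4), (6, 5), (6, 6), (6, 7), (7, 0), (7, 1), (7, 2), (7, 3), (7, 4), (7, 5), (7, 6), (7, 7)]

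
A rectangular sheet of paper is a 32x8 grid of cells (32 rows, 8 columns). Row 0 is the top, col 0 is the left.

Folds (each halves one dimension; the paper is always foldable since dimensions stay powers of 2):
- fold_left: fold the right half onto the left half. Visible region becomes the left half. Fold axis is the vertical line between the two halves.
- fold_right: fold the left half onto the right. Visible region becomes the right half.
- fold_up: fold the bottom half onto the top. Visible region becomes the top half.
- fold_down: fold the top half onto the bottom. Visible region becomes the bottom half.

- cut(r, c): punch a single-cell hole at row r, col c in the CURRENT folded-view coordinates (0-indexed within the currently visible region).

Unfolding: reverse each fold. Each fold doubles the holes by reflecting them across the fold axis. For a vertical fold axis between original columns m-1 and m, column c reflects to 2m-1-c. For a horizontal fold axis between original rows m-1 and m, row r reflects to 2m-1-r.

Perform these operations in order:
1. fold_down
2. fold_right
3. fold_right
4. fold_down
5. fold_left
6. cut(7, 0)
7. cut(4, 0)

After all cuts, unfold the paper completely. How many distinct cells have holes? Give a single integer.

Answer: 64

Derivation:
Op 1 fold_down: fold axis h@16; visible region now rows[16,32) x cols[0,8) = 16x8
Op 2 fold_right: fold axis v@4; visible region now rows[16,32) x cols[4,8) = 16x4
Op 3 fold_right: fold axis v@6; visible region now rows[16,32) x cols[6,8) = 16x2
Op 4 fold_down: fold axis h@24; visible region now rows[24,32) x cols[6,8) = 8x2
Op 5 fold_left: fold axis v@7; visible region now rows[24,32) x cols[6,7) = 8x1
Op 6 cut(7, 0): punch at orig (31,6); cuts so far [(31, 6)]; region rows[24,32) x cols[6,7) = 8x1
Op 7 cut(4, 0): punch at orig (28,6); cuts so far [(28, 6), (31, 6)]; region rows[24,32) x cols[6,7) = 8x1
Unfold 1 (reflect across v@7): 4 holes -> [(28, 6), (28, 7), (31, 6), (31, 7)]
Unfold 2 (reflect across h@24): 8 holes -> [(16, 6), (16, 7), (19, 6), (19, 7), (28, 6), (28, 7), (31, 6), (31, 7)]
Unfold 3 (reflect across v@6): 16 holes -> [(16, 4), (16, 5), (16, 6), (16, 7), (19, 4), (19, 5), (19, 6), (19, 7), (28, 4), (28, 5), (28, 6), (28, 7), (31, 4), (31, 5), (31, 6), (31, 7)]
Unfold 4 (reflect across v@4): 32 holes -> [(16, 0), (16, 1), (16, 2), (16, 3), (16, 4), (16, 5), (16, 6), (16, 7), (19, 0), (19, 1), (19, 2), (19, 3), (19, 4), (19, 5), (19, 6), (19, 7), (28, 0), (28, 1), (28, 2), (28, 3), (28, 4), (28, 5), (28, 6), (28, 7), (31, 0), (31, 1), (31, 2), (31, 3), (31, 4), (31, 5), (31, 6), (31, 7)]
Unfold 5 (reflect across h@16): 64 holes -> [(0, 0), (0, 1), (0, 2), (0, 3), (0, 4), (0, 5), (0, 6), (0, 7), (3, 0), (3, 1), (3, 2), (3, 3), (3, 4), (3, 5), (3, 6), (3, 7), (12, 0), (12, 1), (12, 2), (12, 3), (12, 4), (12, 5), (12, 6), (12, 7), (15, 0), (15, 1), (15, 2), (15, 3), (15, 4), (15, 5), (15, 6), (15, 7), (16, 0), (16, 1), (16, 2), (16, 3), (16, 4), (16, 5), (16, 6), (16, 7), (19, 0), (19, 1), (19, 2), (19, 3), (19, 4), (19, 5), (19, 6), (19, 7), (28, 0), (28, 1), (28, 2), (28, 3), (28, 4), (28, 5), (28, 6), (28, 7), (31, 0), (31, 1), (31, 2), (31, 3), (31, 4), (31, 5), (31, 6), (31, 7)]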